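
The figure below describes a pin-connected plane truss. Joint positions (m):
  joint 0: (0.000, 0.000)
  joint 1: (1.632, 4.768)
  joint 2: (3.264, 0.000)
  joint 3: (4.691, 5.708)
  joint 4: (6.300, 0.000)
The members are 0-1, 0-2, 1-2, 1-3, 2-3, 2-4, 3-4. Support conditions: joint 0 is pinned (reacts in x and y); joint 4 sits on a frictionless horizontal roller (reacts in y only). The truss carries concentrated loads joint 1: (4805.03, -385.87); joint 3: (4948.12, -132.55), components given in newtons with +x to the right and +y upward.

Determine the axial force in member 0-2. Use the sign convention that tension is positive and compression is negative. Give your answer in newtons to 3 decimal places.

7083.366

N=5 nodes, M=7 members, R=3 reactions → 2N=10, M+R=10
member 0 (0-1): L=5.0396, (cx,cy)=(0.3238,0.9461)
member 1 (0-2): L=3.2640, (cx,cy)=(1.0000,0.0000)
member 2 (1-2): L=5.0396, (cx,cy)=(0.3238,-0.9461)
member 3 (1-3): L=3.2002, (cx,cy)=(0.9559,0.2937)
member 4 (2-3): L=5.8837, (cx,cy)=(0.2425,0.9701)
member 5 (2-4): L=3.0360, (cx,cy)=(1.0000,0.0000)
member 6 (3-4): L=5.9304, (cx,cy)=(0.2713,-0.9625)
solve A·x = −loads:
  F[0-1] = +8244.2161 N (tension)
  F[0-2] = +7083.3656 N (tension)
  F[1-2] = -8456.1579 N (compression)
  F[1-3] = +631.0092 N (tension)
  F[2-3] = +8246.7052 N (tension)
  F[2-4] = +2344.8267 N (tension)
  F[3-4] = -8642.5477 N (compression)
  Rx@0 = -9753.1500 N
  Ry@0 = -7799.9584 N
  Ry@4 = +8318.3784 N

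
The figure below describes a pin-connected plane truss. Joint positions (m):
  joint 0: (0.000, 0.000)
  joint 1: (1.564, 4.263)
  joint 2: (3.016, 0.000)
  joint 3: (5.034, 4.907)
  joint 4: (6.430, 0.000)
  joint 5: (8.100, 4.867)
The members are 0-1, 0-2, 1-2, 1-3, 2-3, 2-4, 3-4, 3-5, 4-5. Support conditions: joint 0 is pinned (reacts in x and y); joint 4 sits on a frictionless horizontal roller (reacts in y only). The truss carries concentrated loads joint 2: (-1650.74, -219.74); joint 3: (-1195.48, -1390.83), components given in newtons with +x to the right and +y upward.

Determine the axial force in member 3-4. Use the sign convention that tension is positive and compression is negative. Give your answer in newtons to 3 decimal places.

N=6 nodes, M=9 members, R=3 reactions → 2N=12, M+R=12
member 0 (0-1): L=4.5408, (cx,cy)=(0.3444,0.9388)
member 1 (0-2): L=3.0160, (cx,cy)=(1.0000,0.0000)
member 2 (1-2): L=4.5035, (cx,cy)=(0.3224,-0.9466)
member 3 (1-3): L=3.5293, (cx,cy)=(0.9832,0.1825)
member 4 (2-3): L=5.3057, (cx,cy)=(0.3803,0.9248)
member 5 (2-4): L=3.4140, (cx,cy)=(1.0000,0.0000)
member 6 (3-4): L=5.1017, (cx,cy)=(0.2736,-0.9618)
member 7 (3-5): L=3.0663, (cx,cy)=(0.9999,-0.0130)
member 8 (4-5): L=5.1455, (cx,cy)=(0.3246,0.9459)
solve A·x = −loads:
  F[0-1] = -1417.6961 N (compression)
  F[0-2] = -2357.9238 N (compression)
  F[1-2] = +1232.3961 N (tension)
  F[1-3] = -900.7640 N (compression)
  F[2-3] = -1023.7854 N (compression)
  F[2-4] = +79.5494 N (tension)
  F[3-4] = -290.7150 N (compression)
  F[3-5] = -0.0000 N (tension)
  F[4-5] = +0.0000 N (tension)
  Rx@0 = +2846.2200 N
  Ry@0 = +1330.9505 N
  Ry@4 = +279.6195 N

-290.715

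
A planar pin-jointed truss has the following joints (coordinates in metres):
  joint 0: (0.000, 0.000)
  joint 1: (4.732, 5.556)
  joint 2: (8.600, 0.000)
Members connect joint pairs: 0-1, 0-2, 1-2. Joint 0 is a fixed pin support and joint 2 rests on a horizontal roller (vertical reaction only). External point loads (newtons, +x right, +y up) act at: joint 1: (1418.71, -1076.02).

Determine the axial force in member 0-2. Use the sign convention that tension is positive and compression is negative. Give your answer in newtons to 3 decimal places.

N=3 nodes, M=3 members, R=3 reactions → 2N=6, M+R=6
member 0 (0-1): L=7.2980, (cx,cy)=(0.6484,0.7613)
member 1 (0-2): L=8.6000, (cx,cy)=(1.0000,0.0000)
member 2 (1-2): L=6.7698, (cx,cy)=(0.5714,-0.8207)
solve A·x = −loads:
  F[0-1] = +568.2280 N (tension)
  F[0-2] = +1050.2733 N (tension)
  F[1-2] = -1838.2029 N (compression)
  Rx@0 = -1418.7100 N
  Ry@0 = -432.5939 N
  Ry@2 = +1508.6139 N

1050.273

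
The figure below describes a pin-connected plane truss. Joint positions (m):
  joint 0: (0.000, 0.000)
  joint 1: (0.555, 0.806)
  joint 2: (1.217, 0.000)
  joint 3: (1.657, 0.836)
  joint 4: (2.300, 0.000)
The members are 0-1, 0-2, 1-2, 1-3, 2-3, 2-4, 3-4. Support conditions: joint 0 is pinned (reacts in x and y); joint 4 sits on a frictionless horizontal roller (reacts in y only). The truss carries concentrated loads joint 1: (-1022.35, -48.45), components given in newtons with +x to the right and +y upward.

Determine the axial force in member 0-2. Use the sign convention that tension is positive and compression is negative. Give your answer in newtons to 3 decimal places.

-750.341

N=5 nodes, M=7 members, R=3 reactions → 2N=10, M+R=10
member 0 (0-1): L=0.9786, (cx,cy)=(0.5671,0.8236)
member 1 (0-2): L=1.2170, (cx,cy)=(1.0000,0.0000)
member 2 (1-2): L=1.0430, (cx,cy)=(0.6347,-0.7728)
member 3 (1-3): L=1.1024, (cx,cy)=(0.9996,0.0272)
member 4 (2-3): L=0.9447, (cx,cy)=(0.4657,0.8849)
member 5 (2-4): L=1.0830, (cx,cy)=(1.0000,0.0000)
member 6 (3-4): L=1.0547, (cx,cy)=(0.6097,-0.7927)
solve A·x = −loads:
  F[0-1] = -479.6189 N (compression)
  F[0-2] = -750.3409 N (compression)
  F[1-2] = +464.5376 N (tension)
  F[1-3] = +455.6684 N (tension)
  F[2-3] = -405.6601 N (compression)
  F[2-4] = -266.5649 N (compression)
  F[3-4] = +437.2318 N (tension)
  Rx@0 = +1022.3500 N
  Ry@0 = +395.0258 N
  Ry@4 = -346.5758 N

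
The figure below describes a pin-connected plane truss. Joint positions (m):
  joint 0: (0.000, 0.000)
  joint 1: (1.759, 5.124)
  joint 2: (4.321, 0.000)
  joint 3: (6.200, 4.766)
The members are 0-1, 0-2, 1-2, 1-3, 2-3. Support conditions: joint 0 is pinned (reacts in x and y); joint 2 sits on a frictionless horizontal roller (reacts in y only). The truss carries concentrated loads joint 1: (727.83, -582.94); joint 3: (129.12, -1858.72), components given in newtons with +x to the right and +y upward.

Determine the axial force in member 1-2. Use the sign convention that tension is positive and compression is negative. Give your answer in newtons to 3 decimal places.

-2368.466

N=4 nodes, M=5 members, R=3 reactions → 2N=8, M+R=8
member 0 (0-1): L=5.4175, (cx,cy)=(0.3247,0.9458)
member 1 (0-2): L=4.3210, (cx,cy)=(1.0000,0.0000)
member 2 (1-2): L=5.7288, (cx,cy)=(0.4472,-0.8944)
member 3 (1-3): L=4.4554, (cx,cy)=(0.9968,-0.0804)
member 4 (2-3): L=5.1230, (cx,cy)=(0.3668,0.9303)
solve A·x = −loads:
  F[0-1] = +1552.2374 N (tension)
  F[0-2] = +352.9576 N (tension)
  F[1-2] = -2368.4663 N (compression)
  F[1-3] = +838.0826 N (tension)
  F[2-3] = -1925.5726 N (compression)
  Rx@0 = -856.9500 N
  Ry@0 = -1468.1392 N
  Ry@2 = +3909.7992 N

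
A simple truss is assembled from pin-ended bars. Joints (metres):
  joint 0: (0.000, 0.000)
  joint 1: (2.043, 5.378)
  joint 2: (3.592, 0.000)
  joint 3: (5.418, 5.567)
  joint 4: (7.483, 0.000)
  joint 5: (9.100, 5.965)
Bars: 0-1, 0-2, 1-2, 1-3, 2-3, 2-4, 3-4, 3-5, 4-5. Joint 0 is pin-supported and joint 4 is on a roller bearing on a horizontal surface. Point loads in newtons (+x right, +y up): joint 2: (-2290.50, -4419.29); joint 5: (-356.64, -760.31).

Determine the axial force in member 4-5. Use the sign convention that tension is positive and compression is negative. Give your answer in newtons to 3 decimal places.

-770.383

N=6 nodes, M=9 members, R=3 reactions → 2N=12, M+R=12
member 0 (0-1): L=5.7530, (cx,cy)=(0.3551,0.9348)
member 1 (0-2): L=3.5920, (cx,cy)=(1.0000,0.0000)
member 2 (1-2): L=5.5966, (cx,cy)=(0.2768,-0.9609)
member 3 (1-3): L=3.3803, (cx,cy)=(0.9984,0.0559)
member 4 (2-3): L=5.8588, (cx,cy)=(0.3117,0.9502)
member 5 (2-4): L=3.8910, (cx,cy)=(1.0000,0.0000)
member 6 (3-4): L=5.9377, (cx,cy)=(0.3478,-0.9376)
member 7 (3-5): L=3.7034, (cx,cy)=(0.9942,0.1075)
member 8 (4-5): L=6.1803, (cx,cy)=(0.2616,0.9652)
solve A·x = −loads:
  F[0-1] = -2586.5213 N (compression)
  F[0-2] = -1728.6131 N (compression)
  F[1-2] = +2423.6093 N (tension)
  F[1-3] = -1591.8081 N (compression)
  F[2-3] = +2199.9342 N (tension)
  F[2-4] = +547.0313 N (tension)
  F[3-4] = -2152.4867 N (compression)
  F[3-5] = -155.9816 N (compression)
  F[4-5] = -770.3826 N (compression)
  Rx@0 = +2647.1400 N
  Ry@0 = +2417.9331 N
  Ry@4 = +2761.6669 N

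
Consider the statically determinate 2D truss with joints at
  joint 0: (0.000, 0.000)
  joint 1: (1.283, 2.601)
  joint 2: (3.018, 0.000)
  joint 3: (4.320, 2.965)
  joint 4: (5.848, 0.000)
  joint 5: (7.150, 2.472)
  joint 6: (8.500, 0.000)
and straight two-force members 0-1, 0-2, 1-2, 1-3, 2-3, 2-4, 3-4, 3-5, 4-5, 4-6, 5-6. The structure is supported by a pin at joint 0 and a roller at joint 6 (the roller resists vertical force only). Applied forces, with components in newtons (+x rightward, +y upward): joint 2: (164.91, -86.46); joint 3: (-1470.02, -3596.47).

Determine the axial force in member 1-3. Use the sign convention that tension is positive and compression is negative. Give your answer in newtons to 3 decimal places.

N=7 nodes, M=11 members, R=3 reactions → 2N=14, M+R=14
member 0 (0-1): L=2.9002, (cx,cy)=(0.4424,0.8968)
member 1 (0-2): L=3.0180, (cx,cy)=(1.0000,0.0000)
member 2 (1-2): L=3.1266, (cx,cy)=(0.5549,-0.8319)
member 3 (1-3): L=3.0587, (cx,cy)=(0.9929,0.1190)
member 4 (2-3): L=3.2383, (cx,cy)=(0.4021,0.9156)
member 5 (2-4): L=2.8300, (cx,cy)=(1.0000,0.0000)
member 6 (3-4): L=3.3356, (cx,cy)=(0.4581,-0.8889)
member 7 (3-5): L=2.8726, (cx,cy)=(0.9852,-0.1716)
member 8 (4-5): L=2.7939, (cx,cy)=(0.4660,0.8848)
member 9 (4-6): L=2.6520, (cx,cy)=(1.0000,0.0000)
member 10 (5-6): L=2.8166, (cx,cy)=(0.4793,-0.8777)
solve A·x = −loads:
  F[0-1] = -2606.0257 N (compression)
  F[0-2] = -152.2567 N (compression)
  F[1-2] = +2447.6284 N (tension)
  F[1-3] = -2529.0671 N (compression)
  F[2-3] = -2129.4295 N (compression)
  F[2-4] = +1897.2460 N (tension)
  F[3-4] = -1254.8034 N (compression)
  F[3-5] = -1342.3456 N (compression)
  F[4-5] = +1260.6547 N (tension)
  F[4-6] = +734.9493 N (tension)
  F[5-6] = -1533.3811 N (compression)
  Rx@0 = +1305.1100 N
  Ry@0 = +2337.1562 N
  Ry@6 = +1345.7738 N

-2529.067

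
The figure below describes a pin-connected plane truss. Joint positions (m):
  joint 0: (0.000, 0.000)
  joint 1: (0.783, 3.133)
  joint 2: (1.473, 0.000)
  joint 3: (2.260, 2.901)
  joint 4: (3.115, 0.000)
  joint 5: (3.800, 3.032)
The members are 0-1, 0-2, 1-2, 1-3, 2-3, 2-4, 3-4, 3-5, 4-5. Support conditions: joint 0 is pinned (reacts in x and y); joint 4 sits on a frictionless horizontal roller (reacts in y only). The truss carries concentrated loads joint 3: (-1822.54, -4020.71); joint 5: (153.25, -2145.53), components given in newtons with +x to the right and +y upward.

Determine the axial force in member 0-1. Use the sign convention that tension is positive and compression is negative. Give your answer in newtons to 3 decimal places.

N=6 nodes, M=9 members, R=3 reactions → 2N=12, M+R=12
member 0 (0-1): L=3.2294, (cx,cy)=(0.2425,0.9702)
member 1 (0-2): L=1.4730, (cx,cy)=(1.0000,0.0000)
member 2 (1-2): L=3.2081, (cx,cy)=(0.2151,-0.9766)
member 3 (1-3): L=1.4951, (cx,cy)=(0.9879,-0.1552)
member 4 (2-3): L=3.0059, (cx,cy)=(0.2618,0.9651)
member 5 (2-4): L=1.6420, (cx,cy)=(1.0000,0.0000)
member 6 (3-4): L=3.0244, (cx,cy)=(0.2827,-0.9592)
member 7 (3-5): L=1.5456, (cx,cy)=(0.9964,0.0848)
member 8 (4-5): L=3.1084, (cx,cy)=(0.2204,0.9754)
solve A·x = −loads:
  F[0-1] = -2247.0019 N (compression)
  F[0-2] = -1124.4757 N (compression)
  F[1-2] = +2402.9496 N (tension)
  F[1-3] = -1074.6620 N (compression)
  F[2-3] = -2431.5323 N (compression)
  F[2-4] = +28.9843 N (tension)
  F[3-4] = -1861.3537 N (compression)
  F[3-5] = +652.8258 N (tension)
  F[4-5] = -2256.3313 N (compression)
  Rx@0 = +1669.2900 N
  Ry@0 = +2179.9530 N
  Ry@4 = +3986.2870 N

-2247.002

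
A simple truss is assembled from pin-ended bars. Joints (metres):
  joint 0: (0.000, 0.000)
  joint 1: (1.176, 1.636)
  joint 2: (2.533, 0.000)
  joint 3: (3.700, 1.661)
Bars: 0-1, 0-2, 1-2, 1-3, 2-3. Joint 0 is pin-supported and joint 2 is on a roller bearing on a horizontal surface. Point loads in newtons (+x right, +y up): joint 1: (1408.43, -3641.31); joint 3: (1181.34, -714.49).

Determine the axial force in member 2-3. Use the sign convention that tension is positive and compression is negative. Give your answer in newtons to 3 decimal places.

-893.728

N=4 nodes, M=5 members, R=3 reactions → 2N=8, M+R=8
member 0 (0-1): L=2.0148, (cx,cy)=(0.5837,0.8120)
member 1 (0-2): L=2.5330, (cx,cy)=(1.0000,0.0000)
member 2 (1-2): L=2.1255, (cx,cy)=(0.6384,-0.7697)
member 3 (1-3): L=2.5241, (cx,cy)=(1.0000,0.0099)
member 4 (2-3): L=2.0300, (cx,cy)=(0.5749,0.8182)
solve A·x = −loads:
  F[0-1] = +77.2814 N (tension)
  F[0-2] = +2544.6626 N (tension)
  F[1-2] = -4790.6260 N (compression)
  F[1-3] = +1695.2124 N (tension)
  F[2-3] = -893.7281 N (compression)
  Rx@0 = -2589.7700 N
  Ry@0 = -62.7514 N
  Ry@2 = +4418.5514 N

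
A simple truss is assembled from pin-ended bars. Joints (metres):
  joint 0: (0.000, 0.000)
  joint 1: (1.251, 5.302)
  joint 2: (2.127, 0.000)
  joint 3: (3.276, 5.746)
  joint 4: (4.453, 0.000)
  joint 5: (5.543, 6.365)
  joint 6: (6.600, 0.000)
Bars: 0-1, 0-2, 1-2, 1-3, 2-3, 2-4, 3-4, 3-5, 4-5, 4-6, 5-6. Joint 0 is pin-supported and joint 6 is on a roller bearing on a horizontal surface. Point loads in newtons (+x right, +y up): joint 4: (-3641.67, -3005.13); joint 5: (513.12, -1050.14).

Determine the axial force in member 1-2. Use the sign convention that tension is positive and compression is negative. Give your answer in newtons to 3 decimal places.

603.732

N=7 nodes, M=11 members, R=3 reactions → 2N=14, M+R=14
member 0 (0-1): L=5.4476, (cx,cy)=(0.2296,0.9733)
member 1 (0-2): L=2.1270, (cx,cy)=(1.0000,0.0000)
member 2 (1-2): L=5.3739, (cx,cy)=(0.1630,-0.9866)
member 3 (1-3): L=2.0731, (cx,cy)=(0.9768,0.2142)
member 4 (2-3): L=5.8598, (cx,cy)=(0.1961,0.9806)
member 5 (2-4): L=2.3260, (cx,cy)=(1.0000,0.0000)
member 6 (3-4): L=5.8653, (cx,cy)=(0.2007,-0.9797)
member 7 (3-5): L=2.3500, (cx,cy)=(0.9647,0.2634)
member 8 (4-5): L=6.4577, (cx,cy)=(0.1688,0.9857)
member 9 (4-6): L=2.1470, (cx,cy)=(1.0000,0.0000)
member 10 (5-6): L=6.4522, (cx,cy)=(0.1638,-0.9865)
solve A·x = −loads:
  F[0-1] = -668.7828 N (compression)
  F[0-2] = -2974.9687 N (compression)
  F[1-2] = +603.7324 N (tension)
  F[1-3] = -257.9823 N (compression)
  F[2-3] = -607.4494 N (compression)
  F[2-4] = -2757.4432 N (compression)
  F[3-4] = +531.2763 N (tension)
  F[3-5] = -495.2069 N (compression)
  F[4-5] = +2520.8302 N (tension)
  F[4-6] = +565.3431 N (tension)
  F[5-6] = -3450.9829 N (compression)
  Rx@0 = +3128.5500 N
  Ry@0 = +650.9096 N
  Ry@6 = +3404.3604 N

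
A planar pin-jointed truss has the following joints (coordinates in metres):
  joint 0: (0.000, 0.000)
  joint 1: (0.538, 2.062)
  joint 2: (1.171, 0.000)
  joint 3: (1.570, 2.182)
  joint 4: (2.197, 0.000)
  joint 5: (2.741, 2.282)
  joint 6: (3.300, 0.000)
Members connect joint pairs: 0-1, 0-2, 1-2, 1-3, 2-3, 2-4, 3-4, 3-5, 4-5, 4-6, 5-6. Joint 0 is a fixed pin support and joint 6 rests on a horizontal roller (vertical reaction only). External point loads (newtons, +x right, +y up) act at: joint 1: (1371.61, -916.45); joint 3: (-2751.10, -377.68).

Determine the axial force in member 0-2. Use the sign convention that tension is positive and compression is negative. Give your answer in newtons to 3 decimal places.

-876.700

N=7 nodes, M=11 members, R=3 reactions → 2N=14, M+R=14
member 0 (0-1): L=2.1310, (cx,cy)=(0.2525,0.9676)
member 1 (0-2): L=1.1710, (cx,cy)=(1.0000,0.0000)
member 2 (1-2): L=2.1570, (cx,cy)=(0.2935,-0.9560)
member 3 (1-3): L=1.0390, (cx,cy)=(0.9933,0.1155)
member 4 (2-3): L=2.2182, (cx,cy)=(0.1799,0.9837)
member 5 (2-4): L=1.0260, (cx,cy)=(1.0000,0.0000)
member 6 (3-4): L=2.2703, (cx,cy)=(0.2762,-0.9611)
member 7 (3-5): L=1.1753, (cx,cy)=(0.9964,0.0851)
member 8 (4-5): L=2.3459, (cx,cy)=(0.2319,0.9727)
member 9 (4-6): L=1.1030, (cx,cy)=(1.0000,0.0000)
member 10 (5-6): L=2.3495, (cx,cy)=(0.2379,-0.9713)
solve A·x = −loads:
  F[0-1] = -1991.5610 N (compression)
  F[0-2] = -876.7003 N (compression)
  F[1-2] = +800.5766 N (tension)
  F[1-3] = -2123.5545 N (compression)
  F[2-3] = -778.0168 N (compression)
  F[2-4] = -501.8102 N (compression)
  F[3-4] = +686.2778 N (tension)
  F[3-5] = +313.4139 N (tension)
  F[4-5] = -678.0693 N (compression)
  F[4-6] = -155.0402 N (compression)
  F[5-6] = +651.6317 N (tension)
  Rx@0 = +1379.4900 N
  Ry@0 = +1927.0490 N
  Ry@6 = -632.9190 N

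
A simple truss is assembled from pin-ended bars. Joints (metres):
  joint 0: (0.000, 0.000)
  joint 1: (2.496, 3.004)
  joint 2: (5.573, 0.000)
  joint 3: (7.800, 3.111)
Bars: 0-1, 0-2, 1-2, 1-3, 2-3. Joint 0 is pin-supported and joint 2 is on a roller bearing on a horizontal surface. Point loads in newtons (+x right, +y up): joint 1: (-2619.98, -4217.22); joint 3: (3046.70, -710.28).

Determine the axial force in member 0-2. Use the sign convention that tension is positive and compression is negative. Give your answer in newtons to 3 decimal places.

1885.847

N=4 nodes, M=5 members, R=3 reactions → 2N=8, M+R=8
member 0 (0-1): L=3.9056, (cx,cy)=(0.6391,0.7691)
member 1 (0-2): L=5.5730, (cx,cy)=(1.0000,0.0000)
member 2 (1-2): L=4.3002, (cx,cy)=(0.7155,-0.6986)
member 3 (1-3): L=5.3051, (cx,cy)=(0.9998,0.0202)
member 4 (2-3): L=3.8259, (cx,cy)=(0.5821,0.8131)
solve A·x = −loads:
  F[0-1] = -2283.1839 N (compression)
  F[0-2] = +1885.8472 N (tension)
  F[1-2] = -3418.9266 N (compression)
  F[1-3] = +3607.9783 N (tension)
  F[2-3] = -963.0048 N (compression)
  Rx@0 = -426.7200 N
  Ry@0 = +1756.0970 N
  Ry@2 = +3171.4030 N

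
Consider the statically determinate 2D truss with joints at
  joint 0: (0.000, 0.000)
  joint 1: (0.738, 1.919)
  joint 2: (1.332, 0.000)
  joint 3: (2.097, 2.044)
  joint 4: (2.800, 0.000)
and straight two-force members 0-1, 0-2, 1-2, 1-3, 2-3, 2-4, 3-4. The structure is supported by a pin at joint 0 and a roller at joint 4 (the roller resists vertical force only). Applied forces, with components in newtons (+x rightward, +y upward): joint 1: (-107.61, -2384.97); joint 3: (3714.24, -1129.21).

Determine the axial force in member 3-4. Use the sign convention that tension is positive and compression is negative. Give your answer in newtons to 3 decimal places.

N=5 nodes, M=7 members, R=3 reactions → 2N=10, M+R=10
member 0 (0-1): L=2.0560, (cx,cy)=(0.3589,0.9334)
member 1 (0-2): L=1.3320, (cx,cy)=(1.0000,0.0000)
member 2 (1-2): L=2.0088, (cx,cy)=(0.2957,-0.9553)
member 3 (1-3): L=1.3647, (cx,cy)=(0.9958,0.0916)
member 4 (2-3): L=2.1825, (cx,cy)=(0.3505,0.9366)
member 5 (2-4): L=1.4680, (cx,cy)=(1.0000,0.0000)
member 6 (3-4): L=2.1615, (cx,cy)=(0.3252,-0.9456)
solve A·x = −loads:
  F[0-1] = +640.4524 N (tension)
  F[0-2] = +3376.7418 N (tension)
  F[1-2] = -3004.3335 N (compression)
  F[1-3] = +1231.0378 N (tension)
  F[2-3] = +3064.4089 N (tension)
  F[2-4] = +1414.2377 N (tension)
  F[3-4] = -4348.3576 N (compression)
  Rx@0 = -3606.6300 N
  Ry@0 = -597.7715 N
  Ry@4 = +4111.9515 N

-4348.358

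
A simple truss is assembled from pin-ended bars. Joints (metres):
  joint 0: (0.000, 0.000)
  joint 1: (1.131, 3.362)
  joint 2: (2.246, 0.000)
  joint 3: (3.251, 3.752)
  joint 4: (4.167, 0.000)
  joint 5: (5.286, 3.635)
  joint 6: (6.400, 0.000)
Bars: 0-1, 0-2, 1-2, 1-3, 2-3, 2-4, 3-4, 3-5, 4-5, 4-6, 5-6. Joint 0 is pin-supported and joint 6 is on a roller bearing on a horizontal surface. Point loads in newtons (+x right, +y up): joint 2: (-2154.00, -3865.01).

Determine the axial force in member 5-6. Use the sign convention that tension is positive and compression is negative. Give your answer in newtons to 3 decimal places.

N=7 nodes, M=11 members, R=3 reactions → 2N=14, M+R=14
member 0 (0-1): L=3.5471, (cx,cy)=(0.3188,0.9478)
member 1 (0-2): L=2.2460, (cx,cy)=(1.0000,0.0000)
member 2 (1-2): L=3.5421, (cx,cy)=(0.3148,-0.9492)
member 3 (1-3): L=2.1556, (cx,cy)=(0.9835,0.1809)
member 4 (2-3): L=3.8843, (cx,cy)=(0.2587,0.9659)
member 5 (2-4): L=1.9210, (cx,cy)=(1.0000,0.0000)
member 6 (3-4): L=3.8622, (cx,cy)=(0.2372,-0.9715)
member 7 (3-5): L=2.0384, (cx,cy)=(0.9984,-0.0574)
member 8 (4-5): L=3.8033, (cx,cy)=(0.2942,0.9557)
member 9 (4-6): L=2.2330, (cx,cy)=(1.0000,0.0000)
member 10 (5-6): L=3.8019, (cx,cy)=(0.2930,-0.9561)
solve A·x = −loads:
  F[0-1] = -2646.7798 N (compression)
  F[0-2] = -1310.0785 N (compression)
  F[1-2] = +2336.8590 N (tension)
  F[1-3] = -1606.0407 N (compression)
  F[2-3] = +1705.0108 N (tension)
  F[2-4] = +1138.3878 N (tension)
  F[3-4] = -1347.7588 N (compression)
  F[3-5] = -820.0909 N (compression)
  F[4-5] = +1369.9391 N (tension)
  F[4-6] = +415.6820 N (tension)
  F[5-6] = -1418.6437 N (compression)
  Rx@0 = +2154.0000 N
  Ry@0 = +2508.6331 N
  Ry@6 = +1356.3769 N

-1418.644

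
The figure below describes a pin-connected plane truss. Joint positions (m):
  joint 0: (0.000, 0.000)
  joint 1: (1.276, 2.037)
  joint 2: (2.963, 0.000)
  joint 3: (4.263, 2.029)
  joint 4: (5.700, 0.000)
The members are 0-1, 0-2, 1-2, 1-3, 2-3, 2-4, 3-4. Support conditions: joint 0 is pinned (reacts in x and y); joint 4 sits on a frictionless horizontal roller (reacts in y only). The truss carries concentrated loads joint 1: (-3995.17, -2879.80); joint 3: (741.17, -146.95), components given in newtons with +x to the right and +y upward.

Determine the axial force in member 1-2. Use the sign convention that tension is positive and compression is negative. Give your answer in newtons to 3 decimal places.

N=5 nodes, M=7 members, R=3 reactions → 2N=10, M+R=10
member 0 (0-1): L=2.4037, (cx,cy)=(0.5309,0.8475)
member 1 (0-2): L=2.9630, (cx,cy)=(1.0000,0.0000)
member 2 (1-2): L=2.6449, (cx,cy)=(0.6378,-0.7702)
member 3 (1-3): L=2.9870, (cx,cy)=(1.0000,-0.0027)
member 4 (2-3): L=2.4097, (cx,cy)=(0.5395,0.8420)
member 5 (2-4): L=2.7370, (cx,cy)=(1.0000,0.0000)
member 6 (3-4): L=2.4863, (cx,cy)=(0.5780,-0.8161)
solve A·x = −loads:
  F[0-1] = -4054.5769 N (compression)
  F[0-2] = -1101.5923 N (compression)
  F[1-2] = +717.4820 N (tension)
  F[1-3] = +1385.1296 N (tension)
  F[2-3] = -656.2746 N (compression)
  F[2-4] = -289.9092 N (compression)
  F[3-4] = +501.6064 N (tension)
  Rx@0 = +3254.0000 N
  Ry@0 = +3436.0929 N
  Ry@4 = -409.3429 N

717.482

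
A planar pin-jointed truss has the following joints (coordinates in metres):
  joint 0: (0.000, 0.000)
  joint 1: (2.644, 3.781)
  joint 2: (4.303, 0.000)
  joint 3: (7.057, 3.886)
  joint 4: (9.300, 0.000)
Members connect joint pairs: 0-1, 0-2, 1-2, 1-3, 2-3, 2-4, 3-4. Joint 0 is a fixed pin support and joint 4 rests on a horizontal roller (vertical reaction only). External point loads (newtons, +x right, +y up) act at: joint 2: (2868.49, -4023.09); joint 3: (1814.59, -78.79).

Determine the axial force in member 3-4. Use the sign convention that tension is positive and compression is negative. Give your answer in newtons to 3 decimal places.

-3093.760

N=5 nodes, M=7 members, R=3 reactions → 2N=10, M+R=10
member 0 (0-1): L=4.6138, (cx,cy)=(0.5731,0.8195)
member 1 (0-2): L=4.3030, (cx,cy)=(1.0000,0.0000)
member 2 (1-2): L=4.1290, (cx,cy)=(0.4018,-0.9157)
member 3 (1-3): L=4.4142, (cx,cy)=(0.9997,0.0238)
member 4 (2-3): L=4.7629, (cx,cy)=(0.5782,0.8159)
member 5 (2-4): L=4.9970, (cx,cy)=(1.0000,0.0000)
member 6 (3-4): L=4.4869, (cx,cy)=(0.4999,-0.8661)
solve A·x = −loads:
  F[0-1] = -1735.7162 N (compression)
  F[0-2] = +5677.7661 N (tension)
  F[1-2] = +1511.7055 N (tension)
  F[1-3] = -1602.5381 N (compression)
  F[2-3] = +3234.2554 N (tension)
  F[2-4] = +1546.5784 N (tension)
  F[3-4] = -3093.7600 N (compression)
  Rx@0 = -4683.0800 N
  Ry@0 = +1422.4312 N
  Ry@4 = +2679.4488 N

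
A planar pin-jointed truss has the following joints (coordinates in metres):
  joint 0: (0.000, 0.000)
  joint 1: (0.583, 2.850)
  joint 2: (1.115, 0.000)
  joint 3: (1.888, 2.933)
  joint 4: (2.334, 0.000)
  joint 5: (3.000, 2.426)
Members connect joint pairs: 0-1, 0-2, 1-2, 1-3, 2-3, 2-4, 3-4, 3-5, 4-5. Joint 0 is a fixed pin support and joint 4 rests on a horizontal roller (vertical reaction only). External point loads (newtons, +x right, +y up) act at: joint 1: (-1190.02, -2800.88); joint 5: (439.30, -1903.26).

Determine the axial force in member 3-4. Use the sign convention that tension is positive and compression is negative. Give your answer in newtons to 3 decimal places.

-643.261

N=6 nodes, M=9 members, R=3 reactions → 2N=12, M+R=12
member 0 (0-1): L=2.9090, (cx,cy)=(0.2004,0.9797)
member 1 (0-2): L=1.1150, (cx,cy)=(1.0000,0.0000)
member 2 (1-2): L=2.8992, (cx,cy)=(0.1835,-0.9830)
member 3 (1-3): L=1.3076, (cx,cy)=(0.9980,0.0635)
member 4 (2-3): L=3.0332, (cx,cy)=(0.2549,0.9670)
member 5 (2-4): L=1.2190, (cx,cy)=(1.0000,0.0000)
member 6 (3-4): L=2.9667, (cx,cy)=(0.1503,-0.9886)
member 7 (3-5): L=1.2221, (cx,cy)=(0.9099,-0.4149)
member 8 (4-5): L=2.5158, (cx,cy)=(0.2647,0.9643)
solve A·x = −loads:
  F[0-1] = -2607.5663 N (compression)
  F[0-2] = -228.1344 N (compression)
  F[1-2] = -204.8541 N (compression)
  F[1-3] = +706.4491 N (tension)
  F[2-3] = +208.2521 N (tension)
  F[2-4] = -318.7977 N (compression)
  F[3-4] = -643.2613 N (compression)
  F[3-5] = +939.4570 N (tension)
  F[4-5] = -1569.5228 N (compression)
  Rx@0 = +750.7200 N
  Ry@0 = +2554.6636 N
  Ry@4 = +2149.4764 N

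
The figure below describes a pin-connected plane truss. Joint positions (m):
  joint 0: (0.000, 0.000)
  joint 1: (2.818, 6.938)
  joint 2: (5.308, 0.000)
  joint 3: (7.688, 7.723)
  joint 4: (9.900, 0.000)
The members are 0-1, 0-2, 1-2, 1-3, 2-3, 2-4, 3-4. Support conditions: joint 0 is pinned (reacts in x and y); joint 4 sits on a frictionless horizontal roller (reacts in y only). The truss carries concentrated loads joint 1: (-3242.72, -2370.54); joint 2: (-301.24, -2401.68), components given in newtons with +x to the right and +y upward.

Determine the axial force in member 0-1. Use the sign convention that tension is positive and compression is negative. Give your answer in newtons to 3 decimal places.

N=5 nodes, M=7 members, R=3 reactions → 2N=10, M+R=10
member 0 (0-1): L=7.4885, (cx,cy)=(0.3763,0.9265)
member 1 (0-2): L=5.3080, (cx,cy)=(1.0000,0.0000)
member 2 (1-2): L=7.3713, (cx,cy)=(0.3378,-0.9412)
member 3 (1-3): L=4.9329, (cx,cy)=(0.9873,0.1591)
member 4 (2-3): L=8.0814, (cx,cy)=(0.2945,0.9557)
member 5 (2-4): L=4.5920, (cx,cy)=(1.0000,0.0000)
member 6 (3-4): L=8.0335, (cx,cy)=(0.2753,-0.9613)
solve A·x = −loads:
  F[0-1] = -5485.5149 N (compression)
  F[0-2] = -1479.6918 N (compression)
  F[1-2] = +2914.3282 N (tension)
  F[1-3] = +196.5047 N (tension)
  F[2-3] = -357.1819 N (compression)
  F[2-4] = -88.8094 N (compression)
  F[3-4] = +322.5375 N (tension)
  Rx@0 = +3543.9600 N
  Ry@0 = +5082.2899 N
  Ry@4 = -310.0699 N

-5485.515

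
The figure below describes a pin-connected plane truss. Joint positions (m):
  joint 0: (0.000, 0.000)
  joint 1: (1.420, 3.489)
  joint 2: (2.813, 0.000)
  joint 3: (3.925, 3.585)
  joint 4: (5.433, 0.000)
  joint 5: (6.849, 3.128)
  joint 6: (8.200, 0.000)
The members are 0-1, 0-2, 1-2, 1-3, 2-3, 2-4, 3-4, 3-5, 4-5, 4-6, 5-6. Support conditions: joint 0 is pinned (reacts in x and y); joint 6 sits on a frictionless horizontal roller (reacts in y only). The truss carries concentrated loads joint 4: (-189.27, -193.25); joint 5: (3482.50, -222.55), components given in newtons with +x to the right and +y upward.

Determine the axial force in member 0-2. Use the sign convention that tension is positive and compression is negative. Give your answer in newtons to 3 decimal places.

2794.024

N=7 nodes, M=11 members, R=3 reactions → 2N=14, M+R=14
member 0 (0-1): L=3.7669, (cx,cy)=(0.3770,0.9262)
member 1 (0-2): L=2.8130, (cx,cy)=(1.0000,0.0000)
member 2 (1-2): L=3.7568, (cx,cy)=(0.3708,-0.9287)
member 3 (1-3): L=2.5068, (cx,cy)=(0.9993,0.0383)
member 4 (2-3): L=3.7535, (cx,cy)=(0.2963,0.9551)
member 5 (2-4): L=2.6200, (cx,cy)=(1.0000,0.0000)
member 6 (3-4): L=3.8893, (cx,cy)=(0.3877,-0.9218)
member 7 (3-5): L=2.9595, (cx,cy)=(0.9880,-0.1544)
member 8 (4-5): L=3.4336, (cx,cy)=(0.4124,0.9110)
member 9 (4-6): L=2.7670, (cx,cy)=(1.0000,0.0000)
member 10 (5-6): L=3.4073, (cx,cy)=(0.3965,-0.9180)
solve A·x = −loads:
  F[0-1] = +1324.2658 N (tension)
  F[0-2] = +2794.0242 N (tension)
  F[1-2] = -1280.5242 N (compression)
  F[1-3] = +974.7315 N (tension)
  F[2-3] = +1245.1385 N (tension)
  F[2-4] = +1950.3328 N (tension)
  F[3-4] = -1668.0258 N (compression)
  F[3-5] = +2013.8038 N (tension)
  F[4-5] = +1899.8688 N (tension)
  F[4-6] = +709.3483 N (tension)
  F[5-6] = -1789.0091 N (compression)
  Rx@0 = -3293.2300 N
  Ry@0 = -1226.5698 N
  Ry@6 = +1642.3698 N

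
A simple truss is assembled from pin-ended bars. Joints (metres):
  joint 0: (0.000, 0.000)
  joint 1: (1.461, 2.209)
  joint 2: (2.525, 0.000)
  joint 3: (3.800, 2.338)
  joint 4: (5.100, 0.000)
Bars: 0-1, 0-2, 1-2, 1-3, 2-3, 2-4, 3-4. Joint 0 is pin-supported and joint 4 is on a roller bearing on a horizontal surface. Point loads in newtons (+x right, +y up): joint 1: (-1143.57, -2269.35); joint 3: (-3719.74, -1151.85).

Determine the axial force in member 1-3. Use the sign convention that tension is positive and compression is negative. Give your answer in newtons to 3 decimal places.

-2405.073

N=5 nodes, M=7 members, R=3 reactions → 2N=10, M+R=10
member 0 (0-1): L=2.6484, (cx,cy)=(0.5516,0.8341)
member 1 (0-2): L=2.5250, (cx,cy)=(1.0000,0.0000)
member 2 (1-2): L=2.4519, (cx,cy)=(0.4340,-0.9009)
member 3 (1-3): L=2.3426, (cx,cy)=(0.9985,0.0551)
member 4 (2-3): L=2.6631, (cx,cy)=(0.4788,0.8779)
member 5 (2-4): L=2.5750, (cx,cy)=(1.0000,0.0000)
member 6 (3-4): L=2.6751, (cx,cy)=(0.4860,-0.8740)
solve A·x = −loads:
  F[0-1] = -4931.7041 N (compression)
  F[0-2] = -2142.7514 N (compression)
  F[1-2] = +1899.8363 N (tension)
  F[1-3] = -2405.0730 N (compression)
  F[2-3] = -1949.6036 N (compression)
  F[2-4] = -384.8985 N (compression)
  F[3-4] = +792.0369 N (tension)
  Rx@0 = +4863.3100 N
  Ry@0 = +4113.4251 N
  Ry@4 = -692.2251 N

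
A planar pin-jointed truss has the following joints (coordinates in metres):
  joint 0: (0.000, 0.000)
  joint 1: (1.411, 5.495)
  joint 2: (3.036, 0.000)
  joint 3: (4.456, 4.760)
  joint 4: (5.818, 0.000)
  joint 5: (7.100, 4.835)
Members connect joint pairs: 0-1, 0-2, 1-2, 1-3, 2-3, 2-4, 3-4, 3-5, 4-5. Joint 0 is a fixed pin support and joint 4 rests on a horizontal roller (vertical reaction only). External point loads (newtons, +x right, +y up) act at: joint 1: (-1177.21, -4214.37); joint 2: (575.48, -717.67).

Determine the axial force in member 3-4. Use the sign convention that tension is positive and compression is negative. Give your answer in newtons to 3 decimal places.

N=6 nodes, M=9 members, R=3 reactions → 2N=12, M+R=12
member 0 (0-1): L=5.6733, (cx,cy)=(0.2487,0.9686)
member 1 (0-2): L=3.0360, (cx,cy)=(1.0000,0.0000)
member 2 (1-2): L=5.7302, (cx,cy)=(0.2836,-0.9589)
member 3 (1-3): L=3.1325, (cx,cy)=(0.9721,-0.2346)
member 4 (2-3): L=4.9673, (cx,cy)=(0.2859,0.9583)
member 5 (2-4): L=2.7820, (cx,cy)=(1.0000,0.0000)
member 6 (3-4): L=4.9510, (cx,cy)=(0.2751,-0.9614)
member 7 (3-5): L=2.6451, (cx,cy)=(0.9996,0.0284)
member 8 (4-5): L=5.0021, (cx,cy)=(0.2563,0.9666)
solve A·x = −loads:
  F[0-1] = -4798.0766 N (compression)
  F[0-2] = +591.6014 N (tension)
  F[1-2] = +490.5492 N (tension)
  F[1-3] = -159.6911 N (compression)
  F[2-3] = +258.0268 N (tension)
  F[2-4] = +81.4708 N (tension)
  F[3-4] = -296.1555 N (compression)
  F[3-5] = -0.0000 N (compression)
  F[4-5] = +0.0000 N (tension)
  Rx@0 = +601.7300 N
  Ry@0 = +4647.3110 N
  Ry@4 = +284.7290 N

-296.156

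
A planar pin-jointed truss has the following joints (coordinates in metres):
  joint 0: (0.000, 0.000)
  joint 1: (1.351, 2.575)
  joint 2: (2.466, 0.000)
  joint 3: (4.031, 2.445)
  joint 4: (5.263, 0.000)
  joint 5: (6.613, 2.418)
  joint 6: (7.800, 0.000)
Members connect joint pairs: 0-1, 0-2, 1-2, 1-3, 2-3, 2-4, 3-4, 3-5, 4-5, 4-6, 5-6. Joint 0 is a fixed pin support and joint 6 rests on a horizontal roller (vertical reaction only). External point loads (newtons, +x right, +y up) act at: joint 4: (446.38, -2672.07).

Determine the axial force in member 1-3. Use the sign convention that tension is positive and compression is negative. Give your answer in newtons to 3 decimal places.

-851.175

N=7 nodes, M=11 members, R=3 reactions → 2N=14, M+R=14
member 0 (0-1): L=2.9079, (cx,cy)=(0.4646,0.8855)
member 1 (0-2): L=2.4660, (cx,cy)=(1.0000,0.0000)
member 2 (1-2): L=2.8060, (cx,cy)=(0.3974,-0.9177)
member 3 (1-3): L=2.6832, (cx,cy)=(0.9988,-0.0485)
member 4 (2-3): L=2.9030, (cx,cy)=(0.5391,0.8422)
member 5 (2-4): L=2.7970, (cx,cy)=(1.0000,0.0000)
member 6 (3-4): L=2.7379, (cx,cy)=(0.4500,-0.8930)
member 7 (3-5): L=2.5821, (cx,cy)=(0.9999,-0.0105)
member 8 (4-5): L=2.7693, (cx,cy)=(0.4875,0.8731)
member 9 (4-6): L=2.5370, (cx,cy)=(1.0000,0.0000)
member 10 (5-6): L=2.6936, (cx,cy)=(0.4407,-0.8977)
solve A·x = −loads:
  F[0-1] = -981.4642 N (compression)
  F[0-2] = +902.3663 N (tension)
  F[1-2] = +992.0274 N (tension)
  F[1-3] = -851.1754 N (compression)
  F[2-3] = -1080.8649 N (compression)
  F[2-4] = +1879.2528 N (tension)
  F[3-4] = +995.2293 N (tension)
  F[3-5] = -1880.8162 N (compression)
  F[4-5] = +2042.4090 N (tension)
  F[4-6] = +885.0769 N (tension)
  F[5-6] = -2008.4904 N (compression)
  Rx@0 = -446.3800 N
  Ry@0 = +869.1079 N
  Ry@6 = +1802.9621 N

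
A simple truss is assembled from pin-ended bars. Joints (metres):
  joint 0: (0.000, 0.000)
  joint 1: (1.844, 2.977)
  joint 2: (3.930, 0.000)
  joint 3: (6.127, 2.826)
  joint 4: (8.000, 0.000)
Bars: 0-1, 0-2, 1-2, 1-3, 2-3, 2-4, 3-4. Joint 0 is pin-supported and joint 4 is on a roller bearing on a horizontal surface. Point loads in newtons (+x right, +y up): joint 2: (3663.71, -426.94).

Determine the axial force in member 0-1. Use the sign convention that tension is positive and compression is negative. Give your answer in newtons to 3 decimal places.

-255.499

N=5 nodes, M=7 members, R=3 reactions → 2N=10, M+R=10
member 0 (0-1): L=3.5018, (cx,cy)=(0.5266,0.8501)
member 1 (0-2): L=3.9300, (cx,cy)=(1.0000,0.0000)
member 2 (1-2): L=3.6351, (cx,cy)=(0.5738,-0.8190)
member 3 (1-3): L=4.2857, (cx,cy)=(0.9994,-0.0352)
member 4 (2-3): L=3.5795, (cx,cy)=(0.6138,0.7895)
member 5 (2-4): L=4.0700, (cx,cy)=(1.0000,0.0000)
member 6 (3-4): L=3.3903, (cx,cy)=(0.5525,-0.8335)
solve A·x = −loads:
  F[0-1] = -255.4985 N (compression)
  F[0-2] = +3798.2506 N (tension)
  F[1-2] = +277.8778 N (tension)
  F[1-3] = -294.1834 N (compression)
  F[2-3] = +252.5297 N (tension)
  F[2-4] = +139.0065 N (tension)
  F[3-4] = -251.6173 N (compression)
  Rx@0 = -3663.7100 N
  Ry@0 = +217.2057 N
  Ry@4 = +209.7343 N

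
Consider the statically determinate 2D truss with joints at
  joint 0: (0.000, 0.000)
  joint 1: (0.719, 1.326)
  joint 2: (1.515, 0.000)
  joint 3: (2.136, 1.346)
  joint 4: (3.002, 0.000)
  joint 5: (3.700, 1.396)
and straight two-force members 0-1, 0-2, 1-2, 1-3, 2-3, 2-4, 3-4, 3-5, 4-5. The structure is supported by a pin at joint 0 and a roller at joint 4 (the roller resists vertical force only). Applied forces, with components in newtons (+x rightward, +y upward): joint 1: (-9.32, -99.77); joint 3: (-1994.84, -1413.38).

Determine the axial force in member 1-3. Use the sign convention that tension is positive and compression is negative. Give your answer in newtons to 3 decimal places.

-1497.389

N=6 nodes, M=9 members, R=3 reactions → 2N=12, M+R=12
member 0 (0-1): L=1.5084, (cx,cy)=(0.4767,0.8791)
member 1 (0-2): L=1.5150, (cx,cy)=(1.0000,0.0000)
member 2 (1-2): L=1.5466, (cx,cy)=(0.5147,-0.8574)
member 3 (1-3): L=1.4171, (cx,cy)=(0.9999,0.0141)
member 4 (2-3): L=1.4823, (cx,cy)=(0.4189,0.9080)
member 5 (2-4): L=1.4870, (cx,cy)=(1.0000,0.0000)
member 6 (3-4): L=1.6005, (cx,cy)=(0.5411,-0.8410)
member 7 (3-5): L=1.5648, (cx,cy)=(0.9995,0.0320)
member 8 (4-5): L=1.5608, (cx,cy)=(0.4472,0.8944)
solve A·x = −loads:
  F[0-1] = -1572.2473 N (compression)
  F[0-2] = -1254.7208 N (compression)
  F[1-2] = +1471.0352 N (tension)
  F[1-3] = -1497.3894 N (compression)
  F[2-3] = -1388.9962 N (compression)
  F[2-4] = +84.2922 N (tension)
  F[3-4] = -155.7871 N (compression)
  F[3-5] = +0.0000 N (tension)
  F[4-5] = -0.0000 N (compression)
  Rx@0 = +2004.1600 N
  Ry@0 = +1382.1369 N
  Ry@4 = +131.0131 N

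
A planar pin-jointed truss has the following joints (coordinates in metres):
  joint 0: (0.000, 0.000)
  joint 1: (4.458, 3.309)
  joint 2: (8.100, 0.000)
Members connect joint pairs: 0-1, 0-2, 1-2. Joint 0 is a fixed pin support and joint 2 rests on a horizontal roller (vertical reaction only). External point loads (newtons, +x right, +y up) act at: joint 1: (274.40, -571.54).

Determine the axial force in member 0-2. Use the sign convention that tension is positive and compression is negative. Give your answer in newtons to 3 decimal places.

N=3 nodes, M=3 members, R=3 reactions → 2N=6, M+R=6
member 0 (0-1): L=5.5519, (cx,cy)=(0.8030,0.5960)
member 1 (0-2): L=8.1000, (cx,cy)=(1.0000,0.0000)
member 2 (1-2): L=4.9207, (cx,cy)=(0.7401,-0.6725)
solve A·x = −loads:
  F[0-1] = -243.0873 N (compression)
  F[0-2] = +469.5925 N (tension)
  F[1-2] = -634.4704 N (compression)
  Rx@0 = -274.4000 N
  Ry@0 = +144.8838 N
  Ry@2 = +426.6562 N

469.593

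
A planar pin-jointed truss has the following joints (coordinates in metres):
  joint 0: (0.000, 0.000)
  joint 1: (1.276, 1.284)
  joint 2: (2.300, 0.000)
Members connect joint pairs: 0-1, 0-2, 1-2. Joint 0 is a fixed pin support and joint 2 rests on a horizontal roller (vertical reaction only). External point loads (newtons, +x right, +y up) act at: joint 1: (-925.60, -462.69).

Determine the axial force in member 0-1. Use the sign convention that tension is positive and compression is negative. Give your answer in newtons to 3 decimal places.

N=3 nodes, M=3 members, R=3 reactions → 2N=6, M+R=6
member 0 (0-1): L=1.8102, (cx,cy)=(0.7049,0.7093)
member 1 (0-2): L=2.3000, (cx,cy)=(1.0000,0.0000)
member 2 (1-2): L=1.6423, (cx,cy)=(0.6235,-0.7818)
solve A·x = −loads:
  F[0-1] = -1018.9068 N (compression)
  F[0-2] = -207.3791 N (compression)
  F[1-2] = +332.6014 N (tension)
  Rx@0 = +925.6000 N
  Ry@0 = +722.7239 N
  Ry@2 = -260.0339 N

-1018.907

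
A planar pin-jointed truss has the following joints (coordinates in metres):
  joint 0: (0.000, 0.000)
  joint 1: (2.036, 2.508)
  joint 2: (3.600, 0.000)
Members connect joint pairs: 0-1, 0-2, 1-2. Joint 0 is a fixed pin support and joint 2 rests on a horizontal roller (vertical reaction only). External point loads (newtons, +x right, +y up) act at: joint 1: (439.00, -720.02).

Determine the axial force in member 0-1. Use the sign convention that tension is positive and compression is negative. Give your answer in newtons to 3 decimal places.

N=3 nodes, M=3 members, R=3 reactions → 2N=6, M+R=6
member 0 (0-1): L=3.2304, (cx,cy)=(0.6303,0.7764)
member 1 (0-2): L=3.6000, (cx,cy)=(1.0000,0.0000)
member 2 (1-2): L=2.9557, (cx,cy)=(0.5291,-0.8485)
solve A·x = −loads:
  F[0-1] = -8.9802 N (compression)
  F[0-2] = +444.6599 N (tension)
  F[1-2] = -840.3332 N (compression)
  Rx@0 = -439.0000 N
  Ry@0 = +6.9720 N
  Ry@2 = +713.0480 N

-8.980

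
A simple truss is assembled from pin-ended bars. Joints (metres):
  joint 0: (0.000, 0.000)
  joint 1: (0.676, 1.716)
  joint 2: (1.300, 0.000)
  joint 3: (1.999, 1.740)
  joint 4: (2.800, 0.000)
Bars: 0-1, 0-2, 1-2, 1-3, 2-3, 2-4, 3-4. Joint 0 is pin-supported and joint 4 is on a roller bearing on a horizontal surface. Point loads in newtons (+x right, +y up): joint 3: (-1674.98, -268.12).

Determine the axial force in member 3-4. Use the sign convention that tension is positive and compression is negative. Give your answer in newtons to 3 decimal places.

935.148

N=5 nodes, M=7 members, R=3 reactions → 2N=10, M+R=10
member 0 (0-1): L=1.8444, (cx,cy)=(0.3665,0.9304)
member 1 (0-2): L=1.3000, (cx,cy)=(1.0000,0.0000)
member 2 (1-2): L=1.8259, (cx,cy)=(0.3417,-0.9398)
member 3 (1-3): L=1.3232, (cx,cy)=(0.9998,0.0181)
member 4 (2-3): L=1.8752, (cx,cy)=(0.3728,0.9279)
member 5 (2-4): L=1.5000, (cx,cy)=(1.0000,0.0000)
member 6 (3-4): L=1.9155, (cx,cy)=(0.4182,-0.9084)
solve A·x = −loads:
  F[0-1] = -1201.1735 N (compression)
  F[0-2] = -1234.7205 N (compression)
  F[1-2] = +1172.9426 N (tension)
  F[1-3] = -841.2429 N (compression)
  F[2-3] = -1187.9462 N (compression)
  F[2-4] = -391.0454 N (compression)
  F[3-4] = +935.1481 N (tension)
  Rx@0 = +1674.9800 N
  Ry@0 = +1117.5819 N
  Ry@4 = -849.4619 N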